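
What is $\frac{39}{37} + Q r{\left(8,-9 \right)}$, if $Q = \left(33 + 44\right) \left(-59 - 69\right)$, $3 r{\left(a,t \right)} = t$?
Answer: $\frac{1094055}{37} \approx 29569.0$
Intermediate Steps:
$r{\left(a,t \right)} = \frac{t}{3}$
$Q = -9856$ ($Q = 77 \left(-128\right) = -9856$)
$\frac{39}{37} + Q r{\left(8,-9 \right)} = \frac{39}{37} - 9856 \cdot \frac{1}{3} \left(-9\right) = 39 \cdot \frac{1}{37} - -29568 = \frac{39}{37} + 29568 = \frac{1094055}{37}$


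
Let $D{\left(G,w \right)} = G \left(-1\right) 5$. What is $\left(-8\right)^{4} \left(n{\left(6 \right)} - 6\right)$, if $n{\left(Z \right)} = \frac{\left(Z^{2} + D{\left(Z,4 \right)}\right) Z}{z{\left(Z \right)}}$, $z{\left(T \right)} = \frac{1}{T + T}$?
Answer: $1744896$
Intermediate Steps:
$D{\left(G,w \right)} = - 5 G$ ($D{\left(G,w \right)} = - G 5 = - 5 G$)
$z{\left(T \right)} = \frac{1}{2 T}$
$n{\left(Z \right)} = 2 Z^{2} \left(Z^{2} - 5 Z\right)$ ($n{\left(Z \right)} = \frac{\left(Z^{2} - 5 Z\right) Z}{\frac{1}{2} \frac{1}{Z}} = Z \left(Z^{2} - 5 Z\right) 2 Z = 2 Z^{2} \left(Z^{2} - 5 Z\right)$)
$\left(-8\right)^{4} \left(n{\left(6 \right)} - 6\right) = \left(-8\right)^{4} \left(2 \cdot 6^{3} \left(-5 + 6\right) - 6\right) = 4096 \left(2 \cdot 216 \cdot 1 - 6\right) = 4096 \left(432 - 6\right) = 4096 \cdot 426 = 1744896$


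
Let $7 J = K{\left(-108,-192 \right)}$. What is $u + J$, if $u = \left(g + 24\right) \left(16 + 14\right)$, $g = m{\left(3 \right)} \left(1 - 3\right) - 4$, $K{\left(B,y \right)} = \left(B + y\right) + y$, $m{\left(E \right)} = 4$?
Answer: $\frac{2028}{7} \approx 289.71$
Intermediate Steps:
$K{\left(B,y \right)} = B + 2 y$
$J = - \frac{492}{7}$ ($J = \frac{-108 + 2 \left(-192\right)}{7} = \frac{-108 - 384}{7} = \frac{1}{7} \left(-492\right) = - \frac{492}{7} \approx -70.286$)
$g = -12$ ($g = 4 \left(1 - 3\right) - 4 = 4 \left(-2\right) - 4 = -8 - 4 = -12$)
$u = 360$ ($u = \left(-12 + 24\right) \left(16 + 14\right) = 12 \cdot 30 = 360$)
$u + J = 360 - \frac{492}{7} = \frac{2028}{7}$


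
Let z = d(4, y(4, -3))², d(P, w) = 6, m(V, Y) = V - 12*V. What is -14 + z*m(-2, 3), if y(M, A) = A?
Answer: 778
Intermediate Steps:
m(V, Y) = -11*V
z = 36 (z = 6² = 36)
-14 + z*m(-2, 3) = -14 + 36*(-11*(-2)) = -14 + 36*22 = -14 + 792 = 778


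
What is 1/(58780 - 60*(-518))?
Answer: 1/89860 ≈ 1.1128e-5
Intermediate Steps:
1/(58780 - 60*(-518)) = 1/(58780 + 31080) = 1/89860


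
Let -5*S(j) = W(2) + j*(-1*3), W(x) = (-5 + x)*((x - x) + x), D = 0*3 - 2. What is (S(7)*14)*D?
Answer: -756/5 ≈ -151.20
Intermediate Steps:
D = -2 (D = 0 - 2 = -2)
W(x) = x*(-5 + x) (W(x) = (-5 + x)*(0 + x) = (-5 + x)*x = x*(-5 + x))
S(j) = 6/5 + 3*j/5 (S(j) = -(2*(-5 + 2) + j*(-1*3))/5 = -(2*(-3) + j*(-3))/5 = -(-6 - 3*j)/5 = 6/5 + 3*j/5)
(S(7)*14)*D = ((6/5 + (⅗)*7)*14)*(-2) = ((6/5 + 21/5)*14)*(-2) = ((27/5)*14)*(-2) = (378/5)*(-2) = -756/5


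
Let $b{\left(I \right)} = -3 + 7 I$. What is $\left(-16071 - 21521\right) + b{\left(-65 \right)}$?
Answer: $-38050$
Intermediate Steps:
$\left(-16071 - 21521\right) + b{\left(-65 \right)} = \left(-16071 - 21521\right) + \left(-3 + 7 \left(-65\right)\right) = -37592 - 458 = -38050$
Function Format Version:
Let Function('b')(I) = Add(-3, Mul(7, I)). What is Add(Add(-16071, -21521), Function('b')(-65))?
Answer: -38050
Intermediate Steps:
Add(Add(-16071, -21521), Function('b')(-65)) = Add(Add(-16071, -21521), Add(-3, Mul(7, -65))) = Add(-37592, Add(-3, -455)) = Add(-37592, -458) = -38050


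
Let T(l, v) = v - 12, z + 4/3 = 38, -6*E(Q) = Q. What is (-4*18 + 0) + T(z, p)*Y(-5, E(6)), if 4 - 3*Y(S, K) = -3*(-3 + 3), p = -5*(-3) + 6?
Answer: -60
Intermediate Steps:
E(Q) = -Q/6
z = 110/3 (z = -4/3 + 38 = 110/3 ≈ 36.667)
p = 21 (p = 15 + 6 = 21)
Y(S, K) = 4/3 (Y(S, K) = 4/3 - (-1)*(-3 + 3) = 4/3 - (-1)*0 = 4/3 - ⅓*0 = 4/3 + 0 = 4/3)
T(l, v) = -12 + v
(-4*18 + 0) + T(z, p)*Y(-5, E(6)) = (-4*18 + 0) + (-12 + 21)*(4/3) = (-72 + 0) + 9*(4/3) = -72 + 12 = -60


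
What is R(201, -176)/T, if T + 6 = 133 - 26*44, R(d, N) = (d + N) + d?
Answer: -2/9 ≈ -0.22222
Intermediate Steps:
R(d, N) = N + 2*d (R(d, N) = (N + d) + d = N + 2*d)
T = -1017 (T = -6 + (133 - 26*44) = -6 + (133 - 1144) = -6 - 1011 = -1017)
R(201, -176)/T = (-176 + 2*201)/(-1017) = (-176 + 402)*(-1/1017) = 226*(-1/1017) = -2/9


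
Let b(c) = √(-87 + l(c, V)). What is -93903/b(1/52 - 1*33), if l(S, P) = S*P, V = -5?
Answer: -187806*√52663/4051 ≈ -10639.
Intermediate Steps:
l(S, P) = P*S
b(c) = √(-87 - 5*c)
-93903/b(1/52 - 1*33) = -93903/√(-87 - 5*(1/52 - 1*33)) = -93903/√(-87 - 5*(1/52 - 33)) = -93903/√(-87 - 5*(-1715/52)) = -93903/√(-87 + 8575/52) = -93903*2*√52663/4051 = -187806*√52663/4051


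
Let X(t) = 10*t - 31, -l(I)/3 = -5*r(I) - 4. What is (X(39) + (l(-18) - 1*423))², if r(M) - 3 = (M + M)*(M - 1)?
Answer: 105124009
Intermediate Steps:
r(M) = 3 + 2*M*(-1 + M) (r(M) = 3 + (M + M)*(M - 1) = 3 + (2*M)*(-1 + M) = 3 + 2*M*(-1 + M))
l(I) = 57 - 30*I + 30*I² (l(I) = -3*(-5*(3 - 2*I + 2*I²) - 4) = -3*((-15 - 10*I² + 10*I) - 4) = -3*(-19 - 10*I² + 10*I) = 57 - 30*I + 30*I²)
X(t) = -31 + 10*t
(X(39) + (l(-18) - 1*423))² = ((-31 + 10*39) + ((57 - 30*(-18) + 30*(-18)²) - 1*423))² = ((-31 + 390) + ((57 + 540 + 30*324) - 423))² = (359 + ((57 + 540 + 9720) - 423))² = (359 + (10317 - 423))² = (359 + 9894)² = 10253² = 105124009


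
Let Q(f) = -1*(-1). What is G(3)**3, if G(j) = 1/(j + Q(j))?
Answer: 1/64 ≈ 0.015625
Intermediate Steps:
Q(f) = 1
G(j) = 1/(1 + j) (G(j) = 1/(j + 1) = 1/(1 + j))
G(3)**3 = (1/(1 + 3))**3 = (1/4)**3 = 1/64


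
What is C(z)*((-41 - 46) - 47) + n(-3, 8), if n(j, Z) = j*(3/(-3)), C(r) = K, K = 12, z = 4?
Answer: -1605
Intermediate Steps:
C(r) = 12
n(j, Z) = -j (n(j, Z) = j*(3*(-1/3)) = j*(-1) = -j)
C(z)*((-41 - 46) - 47) + n(-3, 8) = 12*((-41 - 46) - 47) - 1*(-3) = 12*(-87 - 47) + 3 = 12*(-134) + 3 = -1608 + 3 = -1605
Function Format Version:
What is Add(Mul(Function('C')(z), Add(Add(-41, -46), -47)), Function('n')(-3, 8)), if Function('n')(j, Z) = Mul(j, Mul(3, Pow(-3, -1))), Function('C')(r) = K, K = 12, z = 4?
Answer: -1605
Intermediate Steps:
Function('C')(r) = 12
Function('n')(j, Z) = Mul(-1, j) (Function('n')(j, Z) = Mul(j, Mul(3, Rational(-1, 3))) = Mul(j, -1) = Mul(-1, j))
Add(Mul(Function('C')(z), Add(Add(-41, -46), -47)), Function('n')(-3, 8)) = Add(Mul(12, Add(Add(-41, -46), -47)), Mul(-1, -3)) = Add(Mul(12, Add(-87, -47)), 3) = Add(Mul(12, -134), 3) = Add(-1608, 3) = -1605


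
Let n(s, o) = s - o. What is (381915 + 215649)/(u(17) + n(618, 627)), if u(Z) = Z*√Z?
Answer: 1344519/1208 + 2539647*√17/1208 ≈ 9781.3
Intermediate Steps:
u(Z) = Z^(3/2)
(381915 + 215649)/(u(17) + n(618, 627)) = (381915 + 215649)/(17^(3/2) + (618 - 1*627)) = 597564/(17*√17 + (618 - 627)) = 597564/(17*√17 - 9) = 597564/(-9 + 17*√17)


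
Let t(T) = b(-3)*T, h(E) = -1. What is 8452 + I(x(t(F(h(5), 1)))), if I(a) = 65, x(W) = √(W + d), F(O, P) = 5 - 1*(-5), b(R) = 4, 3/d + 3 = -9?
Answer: 8517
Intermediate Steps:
d = -¼ (d = 3/(-3 - 9) = 3/(-12) = 3*(-1/12) = -¼ ≈ -0.25000)
F(O, P) = 10 (F(O, P) = 5 + 5 = 10)
t(T) = 4*T
x(W) = √(-¼ + W) (x(W) = √(W - ¼) = √(-¼ + W))
8452 + I(x(t(F(h(5), 1)))) = 8452 + 65 = 8517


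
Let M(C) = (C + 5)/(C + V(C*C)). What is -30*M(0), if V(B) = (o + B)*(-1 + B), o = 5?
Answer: 30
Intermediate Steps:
V(B) = (-1 + B)*(5 + B) (V(B) = (5 + B)*(-1 + B) = (-1 + B)*(5 + B))
M(C) = (5 + C)/(-5 + C + C⁴ + 4*C²) (M(C) = (C + 5)/(C + (-5 + (C*C)² + 4*(C*C))) = (5 + C)/(C + (-5 + (C²)² + 4*C²)) = (5 + C)/(C + (-5 + C⁴ + 4*C²)) = (5 + C)/(-5 + C + C⁴ + 4*C²))
-30*M(0) = -30*(5 + 0)/(-5 + 0 + 0⁴ + 4*0²) = -30*5/(-5 + 0 + 0 + 4*0) = -30*5/(-5 + 0 + 0 + 0) = -30*5/(-5) = -(-6)*5 = -30*(-1) = 30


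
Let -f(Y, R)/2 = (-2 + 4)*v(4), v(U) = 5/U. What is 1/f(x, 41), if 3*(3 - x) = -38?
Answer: -⅕ ≈ -0.20000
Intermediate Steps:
x = 47/3 (x = 3 - ⅓*(-38) = 3 + 38/3 = 47/3 ≈ 15.667)
f(Y, R) = -5 (f(Y, R) = -2*(-2 + 4)*5/4 = -4*5*(¼) = -4*5/4 = -2*5/2 = -5)
1/f(x, 41) = 1/(-5) = -⅕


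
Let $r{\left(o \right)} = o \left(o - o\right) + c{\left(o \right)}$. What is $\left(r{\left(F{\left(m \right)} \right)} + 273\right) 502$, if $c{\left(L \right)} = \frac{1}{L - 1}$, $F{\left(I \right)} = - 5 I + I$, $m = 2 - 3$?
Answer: $\frac{411640}{3} \approx 1.3721 \cdot 10^{5}$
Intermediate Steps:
$m = -1$ ($m = 2 - 3 = -1$)
$F{\left(I \right)} = - 4 I$
$c{\left(L \right)} = \frac{1}{-1 + L}$
$r{\left(o \right)} = \frac{1}{-1 + o}$ ($r{\left(o \right)} = o \left(o - o\right) + \frac{1}{-1 + o} = o 0 + \frac{1}{-1 + o} = 0 + \frac{1}{-1 + o} = \frac{1}{-1 + o}$)
$\left(r{\left(F{\left(m \right)} \right)} + 273\right) 502 = \left(\frac{1}{-1 - -4} + 273\right) 502 = \left(\frac{1}{-1 + 4} + 273\right) 502 = \left(\frac{1}{3} + 273\right) 502 = \frac{820}{3} \cdot 502 = \frac{411640}{3}$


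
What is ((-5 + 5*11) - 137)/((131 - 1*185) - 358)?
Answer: 87/412 ≈ 0.21116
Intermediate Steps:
((-5 + 5*11) - 137)/((131 - 1*185) - 358) = ((-5 + 55) - 137)/((131 - 185) - 358) = (50 - 137)/(-54 - 358) = -87/(-412) = -87*(-1/412) = 87/412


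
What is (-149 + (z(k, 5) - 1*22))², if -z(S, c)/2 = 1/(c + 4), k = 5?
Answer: 2374681/81 ≈ 29317.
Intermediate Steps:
z(S, c) = -2/(4 + c) (z(S, c) = -2/(c + 4) = -2/(4 + c))
(-149 + (z(k, 5) - 1*22))² = (-149 + (-2/(4 + 5) - 1*22))² = (-149 + (-2/9 - 22))² = (-149 - 200/9)² = (-1541/9)² = 2374681/81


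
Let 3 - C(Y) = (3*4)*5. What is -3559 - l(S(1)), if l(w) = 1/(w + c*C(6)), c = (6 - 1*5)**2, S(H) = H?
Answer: -199303/56 ≈ -3559.0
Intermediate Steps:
C(Y) = -57 (C(Y) = 3 - 3*4*5 = 3 - 12*5 = 3 - 1*60 = 3 - 60 = -57)
c = 1 (c = (6 - 5)**2 = 1**2 = 1)
l(w) = 1/(-57 + w) (l(w) = 1/(w + 1*(-57)) = 1/(w - 57) = 1/(-57 + w))
-3559 - l(S(1)) = -3559 - 1/(-57 + 1) = -3559 - 1/(-56) = -3559 - 1*(-1/56) = -3559 + 1/56 = -199303/56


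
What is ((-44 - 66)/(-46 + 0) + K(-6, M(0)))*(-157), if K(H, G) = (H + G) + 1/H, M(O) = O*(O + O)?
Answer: 81797/138 ≈ 592.73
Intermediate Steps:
M(O) = 2*O² (M(O) = O*(2*O) = 2*O²)
K(H, G) = G + H + 1/H (K(H, G) = (G + H) + 1/H = G + H + 1/H)
((-44 - 66)/(-46 + 0) + K(-6, M(0)))*(-157) = ((-44 - 66)/(-46 + 0) + (2*0² - 6 + 1/(-6)))*(-157) = (-110/(-46) + (2*0 - 6 - ⅙))*(-157) = (-110*(-1/46) + (0 - 6 - ⅙))*(-157) = (55/23 - 37/6)*(-157) = -521/138*(-157) = 81797/138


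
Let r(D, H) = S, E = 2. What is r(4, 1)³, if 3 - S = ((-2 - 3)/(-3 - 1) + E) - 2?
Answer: 343/64 ≈ 5.3594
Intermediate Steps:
S = 7/4 (S = 3 - (((-2 - 3)/(-3 - 1) + 2) - 2) = 3 - ((-5/(-4) + 2) - 2) = 3 - ((-5*(-¼) + 2) - 2) = 3 - ((5/4 + 2) - 2) = 3 - (13/4 - 2) = 3 - 1*5/4 = 3 - 5/4 = 7/4 ≈ 1.7500)
r(D, H) = 7/4
r(4, 1)³ = (7/4)³ = 343/64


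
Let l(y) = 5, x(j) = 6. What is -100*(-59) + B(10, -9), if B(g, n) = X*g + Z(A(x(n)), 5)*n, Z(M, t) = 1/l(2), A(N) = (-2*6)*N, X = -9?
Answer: 29041/5 ≈ 5808.2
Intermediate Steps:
A(N) = -12*N
Z(M, t) = ⅕ (Z(M, t) = 1/5 = ⅕)
B(g, n) = -9*g + n/5
-100*(-59) + B(10, -9) = -100*(-59) + (-9*10 + (⅕)*(-9)) = 5900 + (-90 - 9/5) = 5900 - 459/5 = 29041/5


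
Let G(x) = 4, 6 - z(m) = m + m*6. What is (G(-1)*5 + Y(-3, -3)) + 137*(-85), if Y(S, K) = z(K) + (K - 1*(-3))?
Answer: -11598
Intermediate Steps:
z(m) = 6 - 7*m (z(m) = 6 - (m + m*6) = 6 - (m + 6*m) = 6 - 7*m)
Y(S, K) = 9 - 6*K (Y(S, K) = (6 - 7*K) + (K - 1*(-3)) = (6 - 7*K) + (K + 3) = (6 - 7*K) + (3 + K) = 9 - 6*K)
(G(-1)*5 + Y(-3, -3)) + 137*(-85) = (4*5 + (9 - 6*(-3))) + 137*(-85) = (20 + (9 + 18)) - 11645 = (20 + 27) - 11645 = 47 - 11645 = -11598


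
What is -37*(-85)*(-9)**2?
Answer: 254745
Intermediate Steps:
-37*(-85)*(-9)**2 = 3145*81 = 254745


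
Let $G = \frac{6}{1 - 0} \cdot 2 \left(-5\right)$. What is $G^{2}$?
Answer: $3600$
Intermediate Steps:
$G = -60$ ($G = \frac{6}{1 + 0} \cdot 2 \left(-5\right) = \frac{6}{1} \cdot 2 \left(-5\right) = 6 \cdot 1 \cdot 2 \left(-5\right) = 6 \cdot 2 \left(-5\right) = 12 \left(-5\right) = -60$)
$G^{2} = \left(-60\right)^{2} = 3600$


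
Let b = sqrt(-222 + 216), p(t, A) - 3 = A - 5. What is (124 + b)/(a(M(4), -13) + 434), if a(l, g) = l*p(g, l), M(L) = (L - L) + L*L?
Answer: 62/329 + I*sqrt(6)/658 ≈ 0.18845 + 0.0037226*I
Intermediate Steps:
p(t, A) = -2 + A (p(t, A) = 3 + (A - 5) = 3 + (-5 + A) = -2 + A)
M(L) = L**2 (M(L) = 0 + L**2 = L**2)
b = I*sqrt(6) (b = sqrt(-6) = I*sqrt(6) ≈ 2.4495*I)
a(l, g) = l*(-2 + l)
(124 + b)/(a(M(4), -13) + 434) = (124 + I*sqrt(6))/(4**2*(-2 + 4**2) + 434) = (124 + I*sqrt(6))/(16*(-2 + 16) + 434) = (124 + I*sqrt(6))/(16*14 + 434) = (124 + I*sqrt(6))/(224 + 434) = (124 + I*sqrt(6))/658 = (124 + I*sqrt(6))*(1/658) = 62/329 + I*sqrt(6)/658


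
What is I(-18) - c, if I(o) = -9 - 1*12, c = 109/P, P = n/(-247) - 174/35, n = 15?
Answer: 28742/43503 ≈ 0.66069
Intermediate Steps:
P = -43503/8645 (P = 15/(-247) - 174/35 = 15*(-1/247) - 174*1/35 = -15/247 - 174/35 = -43503/8645 ≈ -5.0322)
c = -942305/43503 (c = 109/(-43503/8645) = 109*(-8645/43503) = -942305/43503 ≈ -21.661)
I(o) = -21 (I(o) = -9 - 12 = -21)
I(-18) - c = -21 - 1*(-942305/43503) = -21 + 942305/43503 = 28742/43503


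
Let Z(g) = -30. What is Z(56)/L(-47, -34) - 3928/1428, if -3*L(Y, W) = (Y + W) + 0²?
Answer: -4136/1071 ≈ -3.8618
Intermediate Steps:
L(Y, W) = -W/3 - Y/3 (L(Y, W) = -((Y + W) + 0²)/3 = -((W + Y) + 0)/3 = -(W + Y)/3 = -W/3 - Y/3)
Z(56)/L(-47, -34) - 3928/1428 = -30/(-⅓*(-34) - ⅓*(-47)) - 3928/1428 = -30/(34/3 + 47/3) - 3928*1/1428 = -30/27 - 982/357 = -30*1/27 - 982/357 = -10/9 - 982/357 = -4136/1071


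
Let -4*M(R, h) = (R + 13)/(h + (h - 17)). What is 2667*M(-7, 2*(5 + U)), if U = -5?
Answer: 8001/34 ≈ 235.32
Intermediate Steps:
M(R, h) = -(13 + R)/(4*(-17 + 2*h)) (M(R, h) = -(R + 13)/(4*(h + (h - 17))) = -(13 + R)/(4*(h + (-17 + h))) = -(13 + R)/(4*(-17 + 2*h)))
2667*M(-7, 2*(5 + U)) = 2667*((-13 - 1*(-7))/(4*(-17 + 2*(2*(5 - 5))))) = 2667*((-13 + 7)/(4*(-17 + 2*(2*0)))) = 2667*((¼)*(-6)/(-17 + 2*0)) = 2667*((¼)*(-6)/(-17 + 0)) = 2667*((¼)*(-6)/(-17)) = 2667*((¼)*(-1/17)*(-6)) = 2667*(3/34) = 8001/34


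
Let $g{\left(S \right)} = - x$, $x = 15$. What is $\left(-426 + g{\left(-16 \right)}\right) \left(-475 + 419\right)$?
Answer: $24696$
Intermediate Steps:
$g{\left(S \right)} = -15$ ($g{\left(S \right)} = \left(-1\right) 15 = -15$)
$\left(-426 + g{\left(-16 \right)}\right) \left(-475 + 419\right) = \left(-426 - 15\right) \left(-475 + 419\right) = \left(-441\right) \left(-56\right) = 24696$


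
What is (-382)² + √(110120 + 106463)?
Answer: 145924 + √216583 ≈ 1.4639e+5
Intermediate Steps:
(-382)² + √(110120 + 106463) = 145924 + √216583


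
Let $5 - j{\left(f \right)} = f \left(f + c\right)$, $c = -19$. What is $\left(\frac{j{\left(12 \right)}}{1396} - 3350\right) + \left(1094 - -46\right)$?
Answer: $- \frac{3085071}{1396} \approx -2209.9$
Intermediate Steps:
$j{\left(f \right)} = 5 - f \left(-19 + f\right)$ ($j{\left(f \right)} = 5 - f \left(f - 19\right) = 5 - f \left(-19 + f\right)$)
$\left(\frac{j{\left(12 \right)}}{1396} - 3350\right) + \left(1094 - -46\right) = \left(\frac{5 - 12^{2} + 19 \cdot 12}{1396} - 3350\right) + \left(1094 - -46\right) = \left(\left(5 - 144 + 228\right) \frac{1}{1396} - 3350\right) + \left(1094 + 46\right) = \left(\left(5 - 144 + 228\right) \frac{1}{1396} - 3350\right) + 1140 = \left(89 \cdot \frac{1}{1396} - 3350\right) + 1140 = \left(\frac{89}{1396} - 3350\right) + 1140 = - \frac{4676511}{1396} + 1140 = - \frac{3085071}{1396}$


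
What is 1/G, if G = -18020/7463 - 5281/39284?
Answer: -17245676/43959399 ≈ -0.39231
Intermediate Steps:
G = -43959399/17245676 (G = -18020*1/7463 - 5281*1/39284 = -1060/439 - 5281/39284 = -43959399/17245676 ≈ -2.5490)
1/G = 1/(-43959399/17245676) = -17245676/43959399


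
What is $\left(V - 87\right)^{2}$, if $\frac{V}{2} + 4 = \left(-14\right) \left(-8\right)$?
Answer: $16641$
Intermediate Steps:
$V = 216$ ($V = -8 + 2 \left(\left(-14\right) \left(-8\right)\right) = -8 + 2 \cdot 112 = -8 + 224 = 216$)
$\left(V - 87\right)^{2} = \left(216 - 87\right)^{2} = 129^{2} = 16641$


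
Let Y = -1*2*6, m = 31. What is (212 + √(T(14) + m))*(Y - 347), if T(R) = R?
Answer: -76108 - 1077*√5 ≈ -78516.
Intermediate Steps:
Y = -12 (Y = -2*6 = -12)
(212 + √(T(14) + m))*(Y - 347) = (212 + √(14 + 31))*(-12 - 347) = (212 + √45)*(-359) = (212 + 3*√5)*(-359) = -76108 - 1077*√5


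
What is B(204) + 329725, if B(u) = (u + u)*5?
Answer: 331765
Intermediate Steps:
B(u) = 10*u (B(u) = (2*u)*5 = 10*u)
B(204) + 329725 = 10*204 + 329725 = 2040 + 329725 = 331765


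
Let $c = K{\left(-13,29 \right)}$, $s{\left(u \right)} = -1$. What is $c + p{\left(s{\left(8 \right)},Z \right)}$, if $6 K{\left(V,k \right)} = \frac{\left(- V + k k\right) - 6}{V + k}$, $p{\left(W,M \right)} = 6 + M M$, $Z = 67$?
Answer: $\frac{27023}{6} \approx 4503.8$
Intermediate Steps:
$p{\left(W,M \right)} = 6 + M^{2}$
$K{\left(V,k \right)} = \frac{-6 + k^{2} - V}{6 \left(V + k\right)}$ ($K{\left(V,k \right)} = \frac{\left(\left(- V + k k\right) - 6\right) \frac{1}{V + k}}{6} = \frac{\left(\left(- V + k^{2}\right) - 6\right) \frac{1}{V + k}}{6} = \frac{\left(\left(k^{2} - V\right) - 6\right) \frac{1}{V + k}}{6} = \frac{\left(-6 + k^{2} - V\right) \frac{1}{V + k}}{6} = \frac{\frac{1}{V + k} \left(-6 + k^{2} - V\right)}{6} = \frac{-6 + k^{2} - V}{6 \left(V + k\right)}$)
$c = \frac{53}{6}$ ($c = \frac{-6 + 29^{2} - -13}{6 \left(-13 + 29\right)} = \frac{-6 + 841 + 13}{6 \cdot 16} = \frac{1}{6} \cdot \frac{1}{16} \cdot 848 = \frac{53}{6} \approx 8.8333$)
$c + p{\left(s{\left(8 \right)},Z \right)} = \frac{53}{6} + \left(6 + 67^{2}\right) = \frac{53}{6} + \left(6 + 4489\right) = \frac{53}{6} + 4495 = \frac{27023}{6}$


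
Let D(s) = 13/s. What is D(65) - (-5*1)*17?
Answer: 426/5 ≈ 85.200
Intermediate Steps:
D(65) - (-5*1)*17 = 13/65 - (-5*1)*17 = 13*(1/65) - (-5)*17 = ⅕ - 1*(-85) = ⅕ + 85 = 426/5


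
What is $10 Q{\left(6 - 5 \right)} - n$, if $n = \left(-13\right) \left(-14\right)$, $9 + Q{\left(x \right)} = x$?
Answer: $-262$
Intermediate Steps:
$Q{\left(x \right)} = -9 + x$
$n = 182$
$10 Q{\left(6 - 5 \right)} - n = 10 \left(-9 + \left(6 - 5\right)\right) - 182 = 10 \left(-9 + 1\right) - 182 = 10 \left(-8\right) - 182 = -80 - 182 = -262$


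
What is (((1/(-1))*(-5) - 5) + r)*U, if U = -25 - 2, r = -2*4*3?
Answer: 648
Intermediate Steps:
r = -24 (r = -8*3 = -24)
U = -27
(((1/(-1))*(-5) - 5) + r)*U = (((1/(-1))*(-5) - 5) - 24)*(-27) = (((1*(-1))*(-5) - 5) - 24)*(-27) = ((-1*(-5) - 5) - 24)*(-27) = ((5 - 5) - 24)*(-27) = (0 - 24)*(-27) = -24*(-27) = 648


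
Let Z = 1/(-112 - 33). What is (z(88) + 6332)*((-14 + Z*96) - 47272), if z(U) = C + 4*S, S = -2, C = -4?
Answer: -8666699424/29 ≈ -2.9885e+8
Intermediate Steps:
Z = -1/145 (Z = 1/(-145) = -1/145 ≈ -0.0068966)
z(U) = -12 (z(U) = -4 + 4*(-2) = -4 - 8 = -12)
(z(88) + 6332)*((-14 + Z*96) - 47272) = (-12 + 6332)*((-14 - 1/145*96) - 47272) = 6320*((-14 - 96/145) - 47272) = 6320*(-2126/145 - 47272) = 6320*(-6856566/145) = -8666699424/29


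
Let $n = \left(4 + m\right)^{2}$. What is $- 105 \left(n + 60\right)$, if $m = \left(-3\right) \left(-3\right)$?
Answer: $-24045$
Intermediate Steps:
$m = 9$
$n = 169$ ($n = \left(4 + 9\right)^{2} = 13^{2} = 169$)
$- 105 \left(n + 60\right) = - 105 \left(169 + 60\right) = \left(-105\right) 229 = -24045$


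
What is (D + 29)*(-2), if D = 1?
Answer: -60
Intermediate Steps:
(D + 29)*(-2) = (1 + 29)*(-2) = 30*(-2) = -60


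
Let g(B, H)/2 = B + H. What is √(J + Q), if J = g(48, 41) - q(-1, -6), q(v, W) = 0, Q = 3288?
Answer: √3466 ≈ 58.873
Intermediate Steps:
g(B, H) = 2*B + 2*H (g(B, H) = 2*(B + H) = 2*B + 2*H)
J = 178 (J = (2*48 + 2*41) - 1*0 = (96 + 82) + 0 = 178 + 0 = 178)
√(J + Q) = √(178 + 3288) = √3466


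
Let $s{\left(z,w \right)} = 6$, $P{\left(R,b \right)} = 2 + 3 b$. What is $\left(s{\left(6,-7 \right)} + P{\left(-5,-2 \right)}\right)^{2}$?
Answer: $4$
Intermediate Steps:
$\left(s{\left(6,-7 \right)} + P{\left(-5,-2 \right)}\right)^{2} = \left(6 + \left(2 + 3 \left(-2\right)\right)\right)^{2} = \left(6 + \left(2 - 6\right)\right)^{2} = \left(6 - 4\right)^{2} = 2^{2} = 4$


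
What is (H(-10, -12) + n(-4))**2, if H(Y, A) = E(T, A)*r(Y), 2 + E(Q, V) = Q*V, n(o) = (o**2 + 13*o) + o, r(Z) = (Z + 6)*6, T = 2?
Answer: 341056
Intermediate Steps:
r(Z) = 36 + 6*Z (r(Z) = (6 + Z)*6 = 36 + 6*Z)
n(o) = o**2 + 14*o
E(Q, V) = -2 + Q*V
H(Y, A) = (-2 + 2*A)*(36 + 6*Y)
(H(-10, -12) + n(-4))**2 = (12*(-1 - 12)*(6 - 10) - 4*(14 - 4))**2 = (12*(-13)*(-4) - 4*10)**2 = (624 - 40)**2 = 584**2 = 341056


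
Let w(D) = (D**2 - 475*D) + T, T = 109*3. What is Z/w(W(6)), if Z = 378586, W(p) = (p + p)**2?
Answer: -378586/47337 ≈ -7.9977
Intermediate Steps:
W(p) = 4*p**2 (W(p) = (2*p)**2 = 4*p**2)
T = 327
w(D) = 327 + D**2 - 475*D (w(D) = (D**2 - 475*D) + 327 = 327 + D**2 - 475*D)
Z/w(W(6)) = 378586/(327 + (4*6**2)**2 - 1900*6**2) = 378586/(327 + (4*36)**2 - 1900*36) = 378586/(327 + 144**2 - 475*144) = 378586/(327 + 20736 - 68400) = 378586/(-47337) = 378586*(-1/47337) = -378586/47337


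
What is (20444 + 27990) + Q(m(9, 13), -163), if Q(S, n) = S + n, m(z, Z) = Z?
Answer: 48284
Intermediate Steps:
(20444 + 27990) + Q(m(9, 13), -163) = (20444 + 27990) + (13 - 163) = 48434 - 150 = 48284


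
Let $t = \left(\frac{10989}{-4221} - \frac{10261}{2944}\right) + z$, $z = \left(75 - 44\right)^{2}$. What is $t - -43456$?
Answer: $\frac{61319743879}{1380736} \approx 44411.0$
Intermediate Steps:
$z = 961$ ($z = 31^{2} = 961$)
$t = \frac{1318480263}{1380736}$ ($t = \left(\frac{10989}{-4221} - \frac{10261}{2944}\right) + 961 = \left(10989 \left(- \frac{1}{4221}\right) - \frac{10261}{2944}\right) + 961 = \left(- \frac{1221}{469} - \frac{10261}{2944}\right) + 961 = - \frac{8407033}{1380736} + 961 = \frac{1318480263}{1380736} \approx 954.91$)
$t - -43456 = \frac{1318480263}{1380736} - -43456 = \frac{1318480263}{1380736} + 43456 = \frac{61319743879}{1380736}$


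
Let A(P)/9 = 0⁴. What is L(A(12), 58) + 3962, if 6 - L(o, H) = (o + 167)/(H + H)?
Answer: 460121/116 ≈ 3966.6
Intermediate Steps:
A(P) = 0 (A(P) = 9*0⁴ = 9*0 = 0)
L(o, H) = 6 - (167 + o)/(2*H) (L(o, H) = 6 - (o + 167)/(H + H) = 6 - (167 + o)/(2*H))
L(A(12), 58) + 3962 = (½)*(-167 - 1*0 + 12*58)/58 + 3962 = (½)*(1/58)*(-167 + 0 + 696) + 3962 = (½)*(1/58)*529 + 3962 = 529/116 + 3962 = 460121/116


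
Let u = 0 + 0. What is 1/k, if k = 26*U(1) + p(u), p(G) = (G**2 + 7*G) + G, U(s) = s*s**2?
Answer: 1/26 ≈ 0.038462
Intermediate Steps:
u = 0
U(s) = s**3
p(G) = G**2 + 8*G
k = 26 (k = 26*1**3 + 0*(8 + 0) = 26*1 + 0*8 = 26 + 0 = 26)
1/k = 1/26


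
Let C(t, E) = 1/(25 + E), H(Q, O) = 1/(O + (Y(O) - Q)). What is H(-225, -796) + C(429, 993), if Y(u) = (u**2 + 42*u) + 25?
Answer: 150164/152607871 ≈ 0.00098399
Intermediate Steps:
Y(u) = 25 + u**2 + 42*u
H(Q, O) = 1/(25 + O**2 - Q + 43*O) (H(Q, O) = 1/(O + ((25 + O**2 + 42*O) - Q)) = 1/(O + (25 + O**2 - Q + 42*O)) = 1/(25 + O**2 - Q + 43*O))
H(-225, -796) + C(429, 993) = 1/(25 + (-796)**2 - 1*(-225) + 43*(-796)) + 1/(25 + 993) = 1/(25 + 633616 + 225 - 34228) + 1/1018 = 1/599638 + 1/1018 = 150164/152607871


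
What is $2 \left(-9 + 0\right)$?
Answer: $-18$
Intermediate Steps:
$2 \left(-9 + 0\right) = 2 \left(-9\right) = -18$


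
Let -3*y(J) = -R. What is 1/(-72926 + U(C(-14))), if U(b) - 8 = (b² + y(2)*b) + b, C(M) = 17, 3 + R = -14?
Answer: -3/218125 ≈ -1.3754e-5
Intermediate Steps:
R = -17 (R = -3 - 14 = -17)
y(J) = -17/3 (y(J) = -(-1)*(-17)/3 = -⅓*17 = -17/3)
U(b) = 8 + b² - 14*b/3 (U(b) = 8 + ((b² - 17*b/3) + b) = 8 + (b² - 14*b/3) = 8 + b² - 14*b/3)
1/(-72926 + U(C(-14))) = 1/(-72926 + (8 + 17² - 14/3*17)) = 1/(-72926 + (8 + 289 - 238/3)) = 1/(-72926 + 653/3) = 1/(-218125/3) = -3/218125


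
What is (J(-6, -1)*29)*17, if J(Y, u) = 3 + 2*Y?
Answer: -4437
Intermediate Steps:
(J(-6, -1)*29)*17 = ((3 + 2*(-6))*29)*17 = ((3 - 12)*29)*17 = -9*29*17 = -261*17 = -4437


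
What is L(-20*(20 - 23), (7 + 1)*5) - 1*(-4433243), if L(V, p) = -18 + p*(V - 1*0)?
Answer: 4435625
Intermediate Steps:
L(V, p) = -18 + V*p (L(V, p) = -18 + p*(V + 0) = -18 + p*V = -18 + V*p)
L(-20*(20 - 23), (7 + 1)*5) - 1*(-4433243) = (-18 + (-20*(20 - 23))*((7 + 1)*5)) - 1*(-4433243) = (-18 + (-20*(-3))*(8*5)) + 4433243 = (-18 + 60*40) + 4433243 = (-18 + 2400) + 4433243 = 2382 + 4433243 = 4435625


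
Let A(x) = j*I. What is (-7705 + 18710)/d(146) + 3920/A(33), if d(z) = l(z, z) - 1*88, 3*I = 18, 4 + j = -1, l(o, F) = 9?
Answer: -63983/237 ≈ -269.97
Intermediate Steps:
j = -5 (j = -4 - 1 = -5)
I = 6 (I = (1/3)*18 = 6)
A(x) = -30 (A(x) = -5*6 = -30)
d(z) = -79 (d(z) = 9 - 1*88 = 9 - 88 = -79)
(-7705 + 18710)/d(146) + 3920/A(33) = (-7705 + 18710)/(-79) + 3920/(-30) = 11005*(-1/79) + 3920*(-1/30) = -11005/79 - 392/3 = -63983/237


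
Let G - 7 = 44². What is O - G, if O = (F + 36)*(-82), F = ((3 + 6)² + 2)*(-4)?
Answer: 22329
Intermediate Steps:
F = -332 (F = (9² + 2)*(-4) = (81 + 2)*(-4) = 83*(-4) = -332)
O = 24272 (O = (-332 + 36)*(-82) = -296*(-82) = 24272)
G = 1943 (G = 7 + 44² = 7 + 1936 = 1943)
O - G = 24272 - 1*1943 = 24272 - 1943 = 22329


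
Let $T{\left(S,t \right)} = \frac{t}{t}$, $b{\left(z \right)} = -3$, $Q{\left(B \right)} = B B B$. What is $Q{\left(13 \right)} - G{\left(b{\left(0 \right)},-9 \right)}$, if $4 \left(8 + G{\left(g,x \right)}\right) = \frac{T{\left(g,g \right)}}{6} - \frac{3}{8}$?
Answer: $\frac{211685}{96} \approx 2205.1$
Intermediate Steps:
$Q{\left(B \right)} = B^{3}$ ($Q{\left(B \right)} = B^{2} B = B^{3}$)
$T{\left(S,t \right)} = 1$
$G{\left(g,x \right)} = - \frac{773}{96}$ ($G{\left(g,x \right)} = -8 + \frac{1 \cdot \frac{1}{6} - \frac{3}{8}}{4} = -8 + \frac{\frac{1}{6} - \frac{3}{8}}{4} = -8 + \frac{1}{4} \left(- \frac{5}{24}\right) = -8 - \frac{5}{96} = - \frac{773}{96}$)
$Q{\left(13 \right)} - G{\left(b{\left(0 \right)},-9 \right)} = 13^{3} - - \frac{773}{96} = 2197 + \frac{773}{96} = \frac{211685}{96}$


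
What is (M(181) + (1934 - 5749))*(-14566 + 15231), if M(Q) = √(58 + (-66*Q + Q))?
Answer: -2536975 + 665*I*√11707 ≈ -2.537e+6 + 71952.0*I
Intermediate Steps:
M(Q) = √(58 - 65*Q)
(M(181) + (1934 - 5749))*(-14566 + 15231) = (√(58 - 65*181) + (1934 - 5749))*(-14566 + 15231) = (√(58 - 11765) - 3815)*665 = (√(-11707) - 3815)*665 = (I*√11707 - 3815)*665 = (-3815 + I*√11707)*665 = -2536975 + 665*I*√11707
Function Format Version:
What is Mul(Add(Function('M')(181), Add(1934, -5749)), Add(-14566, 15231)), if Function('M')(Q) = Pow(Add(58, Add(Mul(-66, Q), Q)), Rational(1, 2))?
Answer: Add(-2536975, Mul(665, I, Pow(11707, Rational(1, 2)))) ≈ Add(-2.5370e+6, Mul(71952., I))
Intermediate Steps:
Function('M')(Q) = Pow(Add(58, Mul(-65, Q)), Rational(1, 2))
Mul(Add(Function('M')(181), Add(1934, -5749)), Add(-14566, 15231)) = Mul(Add(Pow(Add(58, Mul(-65, 181)), Rational(1, 2)), Add(1934, -5749)), Add(-14566, 15231)) = Mul(Add(Pow(Add(58, -11765), Rational(1, 2)), -3815), 665) = Mul(Add(Pow(-11707, Rational(1, 2)), -3815), 665) = Mul(Add(Mul(I, Pow(11707, Rational(1, 2))), -3815), 665) = Mul(Add(-3815, Mul(I, Pow(11707, Rational(1, 2)))), 665) = Add(-2536975, Mul(665, I, Pow(11707, Rational(1, 2))))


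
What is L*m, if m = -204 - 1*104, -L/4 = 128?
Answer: 157696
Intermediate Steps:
L = -512 (L = -4*128 = -512)
m = -308 (m = -204 - 104 = -308)
L*m = -512*(-308) = 157696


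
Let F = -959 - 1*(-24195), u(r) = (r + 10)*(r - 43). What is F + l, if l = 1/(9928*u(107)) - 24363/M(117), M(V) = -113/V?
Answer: 407100904644209/8400517632 ≈ 48461.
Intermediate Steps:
u(r) = (-43 + r)*(10 + r) (u(r) = (10 + r)*(-43 + r) = (-43 + r)*(10 + r))
F = 23236 (F = -959 + 24195 = 23236)
l = 211906476947057/8400517632 (l = 1/(9928*(-430 + 107² - 33*107)) - 24363/((-113/117)) = 1/(9928*(-430 + 11449 - 3531)) - 24363/((-113*1/117)) = (1/9928)/7488 - 24363/(-113/117) = (1/9928)*(1/7488) - 24363*(-117/113) = 1/74340864 + 2850471/113 = 211906476947057/8400517632 ≈ 25225.)
F + l = 23236 + 211906476947057/8400517632 = 407100904644209/8400517632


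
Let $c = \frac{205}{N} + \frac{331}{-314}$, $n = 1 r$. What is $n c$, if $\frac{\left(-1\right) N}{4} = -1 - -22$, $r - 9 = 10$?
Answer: $- \frac{875653}{13188} \approx -66.398$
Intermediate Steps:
$r = 19$ ($r = 9 + 10 = 19$)
$n = 19$ ($n = 1 \cdot 19 = 19$)
$N = -84$ ($N = - 4 \left(-1 - -22\right) = - 4 \left(-1 + 22\right) = \left(-4\right) 21 = -84$)
$c = - \frac{46087}{13188}$ ($c = \frac{205}{-84} + \frac{331}{-314} = 205 \left(- \frac{1}{84}\right) + 331 \left(- \frac{1}{314}\right) = - \frac{205}{84} - \frac{331}{314} = - \frac{46087}{13188} \approx -3.4946$)
$n c = 19 \left(- \frac{46087}{13188}\right) = - \frac{875653}{13188}$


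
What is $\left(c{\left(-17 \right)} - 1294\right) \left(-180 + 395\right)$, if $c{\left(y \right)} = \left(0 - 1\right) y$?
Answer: $-274555$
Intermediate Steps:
$c{\left(y \right)} = - y$ ($c{\left(y \right)} = \left(0 - 1\right) y = - y$)
$\left(c{\left(-17 \right)} - 1294\right) \left(-180 + 395\right) = \left(\left(-1\right) \left(-17\right) - 1294\right) \left(-180 + 395\right) = \left(17 - 1294\right) 215 = \left(-1277\right) 215 = -274555$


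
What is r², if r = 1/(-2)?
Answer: ¼ ≈ 0.25000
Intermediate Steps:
r = -½ ≈ -0.50000
r² = (-½)² = ¼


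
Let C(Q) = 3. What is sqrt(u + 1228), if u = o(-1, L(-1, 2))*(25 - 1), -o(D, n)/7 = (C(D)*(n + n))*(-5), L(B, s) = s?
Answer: 2*sqrt(2827) ≈ 106.34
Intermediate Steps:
o(D, n) = 210*n (o(D, n) = -7*3*(n + n)*(-5) = -7*3*(2*n)*(-5) = -7*6*n*(-5) = -(-210)*n = 210*n)
u = 10080 (u = (210*2)*(25 - 1) = 420*24 = 10080)
sqrt(u + 1228) = sqrt(10080 + 1228) = sqrt(11308) = 2*sqrt(2827)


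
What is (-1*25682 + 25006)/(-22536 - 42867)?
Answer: 4/387 ≈ 0.010336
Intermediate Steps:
(-1*25682 + 25006)/(-22536 - 42867) = (-25682 + 25006)/(-65403) = -676*(-1/65403) = 4/387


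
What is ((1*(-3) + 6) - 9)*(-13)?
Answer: 78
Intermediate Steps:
((1*(-3) + 6) - 9)*(-13) = ((-3 + 6) - 9)*(-13) = (3 - 9)*(-13) = -6*(-13) = 78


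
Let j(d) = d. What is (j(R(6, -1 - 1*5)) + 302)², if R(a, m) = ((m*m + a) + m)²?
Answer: 2553604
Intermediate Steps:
R(a, m) = (a + m + m²)² (R(a, m) = ((m² + a) + m)² = ((a + m²) + m)² = (a + m + m²)²)
(j(R(6, -1 - 1*5)) + 302)² = ((6 + (-1 - 1*5) + (-1 - 1*5)²)² + 302)² = ((6 + (-1 - 5) + (-1 - 5)²)² + 302)² = ((6 - 6 + (-6)²)² + 302)² = ((6 - 6 + 36)² + 302)² = (36² + 302)² = (1296 + 302)² = 1598² = 2553604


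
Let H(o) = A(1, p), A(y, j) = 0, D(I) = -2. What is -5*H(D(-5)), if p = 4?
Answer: 0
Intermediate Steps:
H(o) = 0
-5*H(D(-5)) = -5*0 = 0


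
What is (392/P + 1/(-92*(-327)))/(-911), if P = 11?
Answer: -11792939/301471764 ≈ -0.039118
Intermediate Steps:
(392/P + 1/(-92*(-327)))/(-911) = (392/11 + 1/(-92*(-327)))/(-911) = (392*(1/11) - 1/92*(-1/327))*(-1/911) = (392/11 + 1/30084)*(-1/911) = (11792939/330924)*(-1/911) = -11792939/301471764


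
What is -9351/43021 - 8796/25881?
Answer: -206808649/371142167 ≈ -0.55722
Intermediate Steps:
-9351/43021 - 8796/25881 = -9351*1/43021 - 8796*1/25881 = -9351/43021 - 2932/8627 = -206808649/371142167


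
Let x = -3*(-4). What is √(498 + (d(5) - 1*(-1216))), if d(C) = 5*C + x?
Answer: √1751 ≈ 41.845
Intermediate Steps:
x = 12
d(C) = 12 + 5*C (d(C) = 5*C + 12 = 12 + 5*C)
√(498 + (d(5) - 1*(-1216))) = √(498 + ((12 + 5*5) - 1*(-1216))) = √(498 + ((12 + 25) + 1216)) = √(498 + (37 + 1216)) = √(498 + 1253) = √1751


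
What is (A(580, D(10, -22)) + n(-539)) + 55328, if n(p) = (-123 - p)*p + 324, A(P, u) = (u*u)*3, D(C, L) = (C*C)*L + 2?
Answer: 14325040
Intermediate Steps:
D(C, L) = 2 + L*C² (D(C, L) = C²*L + 2 = L*C² + 2 = 2 + L*C²)
A(P, u) = 3*u² (A(P, u) = u²*3 = 3*u²)
n(p) = 324 + p*(-123 - p) (n(p) = p*(-123 - p) + 324 = 324 + p*(-123 - p))
(A(580, D(10, -22)) + n(-539)) + 55328 = (3*(2 - 22*10²)² + (324 - 1*(-539)² - 123*(-539))) + 55328 = (3*(2 - 22*100)² + (324 - 1*290521 + 66297)) + 55328 = (3*(2 - 2200)² + (324 - 290521 + 66297)) + 55328 = (3*(-2198)² - 223900) + 55328 = (3*4831204 - 223900) + 55328 = (14493612 - 223900) + 55328 = 14269712 + 55328 = 14325040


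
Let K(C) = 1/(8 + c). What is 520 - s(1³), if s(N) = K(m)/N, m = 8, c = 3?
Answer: 5719/11 ≈ 519.91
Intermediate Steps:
K(C) = 1/11 (K(C) = 1/(8 + 3) = 1/11)
s(N) = 1/(11*N)
520 - s(1³) = 520 - 1/(11*(1³)) = 520 - 1/(11*1) = 520 - 1/11 = 5719/11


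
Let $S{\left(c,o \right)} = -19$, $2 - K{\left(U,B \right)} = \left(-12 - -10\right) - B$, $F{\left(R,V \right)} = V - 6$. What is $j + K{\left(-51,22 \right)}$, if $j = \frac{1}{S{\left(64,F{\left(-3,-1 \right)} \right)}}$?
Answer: $\frac{493}{19} \approx 25.947$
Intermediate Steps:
$F{\left(R,V \right)} = -6 + V$ ($F{\left(R,V \right)} = V - 6 = -6 + V$)
$K{\left(U,B \right)} = 4 + B$ ($K{\left(U,B \right)} = 2 - \left(\left(-12 - -10\right) - B\right) = 2 - \left(\left(-12 + 10\right) - B\right) = 2 - \left(-2 - B\right) = 2 + \left(2 + B\right) = 4 + B$)
$j = - \frac{1}{19}$ ($j = \frac{1}{-19} = - \frac{1}{19} \approx -0.052632$)
$j + K{\left(-51,22 \right)} = - \frac{1}{19} + \left(4 + 22\right) = - \frac{1}{19} + 26 = \frac{493}{19}$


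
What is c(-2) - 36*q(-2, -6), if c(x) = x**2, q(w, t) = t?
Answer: 220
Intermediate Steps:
c(-2) - 36*q(-2, -6) = (-2)**2 - 36*(-6) = 4 + 216 = 220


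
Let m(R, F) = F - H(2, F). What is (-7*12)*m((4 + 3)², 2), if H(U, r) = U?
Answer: 0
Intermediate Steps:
m(R, F) = -2 + F (m(R, F) = F - 1*2 = F - 2 = -2 + F)
(-7*12)*m((4 + 3)², 2) = (-7*12)*(-2 + 2) = -84*0 = 0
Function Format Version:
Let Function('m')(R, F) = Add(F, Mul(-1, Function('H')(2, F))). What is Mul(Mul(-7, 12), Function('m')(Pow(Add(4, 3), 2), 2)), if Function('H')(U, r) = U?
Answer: 0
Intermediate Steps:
Function('m')(R, F) = Add(-2, F) (Function('m')(R, F) = Add(F, Mul(-1, 2)) = Add(F, -2) = Add(-2, F))
Mul(Mul(-7, 12), Function('m')(Pow(Add(4, 3), 2), 2)) = Mul(Mul(-7, 12), Add(-2, 2)) = Mul(-84, 0) = 0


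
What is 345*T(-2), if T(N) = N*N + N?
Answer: 690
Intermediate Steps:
T(N) = N + N² (T(N) = N² + N = N + N²)
345*T(-2) = 345*(-2*(1 - 2)) = 345*(-2*(-1)) = 345*2 = 690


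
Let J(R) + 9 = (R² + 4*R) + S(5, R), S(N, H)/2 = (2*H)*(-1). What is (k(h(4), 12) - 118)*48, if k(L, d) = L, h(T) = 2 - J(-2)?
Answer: -5328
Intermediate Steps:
S(N, H) = -4*H (S(N, H) = 2*((2*H)*(-1)) = 2*(-2*H) = -4*H)
J(R) = -9 + R² (J(R) = -9 + ((R² + 4*R) - 4*R) = -9 + R²)
h(T) = 7 (h(T) = 2 - (-9 + (-2)²) = 2 - (-9 + 4) = 2 - 1*(-5) = 2 + 5 = 7)
(k(h(4), 12) - 118)*48 = (7 - 118)*48 = -111*48 = -5328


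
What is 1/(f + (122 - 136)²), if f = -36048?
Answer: -1/35852 ≈ -2.7892e-5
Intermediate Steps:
1/(f + (122 - 136)²) = 1/(-36048 + (122 - 136)²) = 1/(-36048 + (-14)²) = 1/(-36048 + 196) = 1/(-35852) = -1/35852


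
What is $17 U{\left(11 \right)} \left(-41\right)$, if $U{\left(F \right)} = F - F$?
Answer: $0$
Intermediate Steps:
$U{\left(F \right)} = 0$
$17 U{\left(11 \right)} \left(-41\right) = 17 \cdot 0 \left(-41\right) = 0 \left(-41\right) = 0$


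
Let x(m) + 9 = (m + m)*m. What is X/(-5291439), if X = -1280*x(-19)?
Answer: 912640/5291439 ≈ 0.17247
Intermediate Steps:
x(m) = -9 + 2*m² (x(m) = -9 + (m + m)*m = -9 + (2*m)*m = -9 + 2*m²)
X = -912640 (X = -1280*(-9 + 2*(-19)²) = -1280*(-9 + 2*361) = -1280*(-9 + 722) = -1280*713 = -912640)
X/(-5291439) = -912640/(-5291439) = -912640*(-1/5291439) = 912640/5291439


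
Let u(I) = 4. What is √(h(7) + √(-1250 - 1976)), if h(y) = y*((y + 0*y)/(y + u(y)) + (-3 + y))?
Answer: √(3927 + 121*I*√3226)/11 ≈ 6.9954 + 4.0597*I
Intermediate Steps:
h(y) = y*(-3 + y + y/(4 + y)) (h(y) = y*((y + 0*y)/(y + 4) + (-3 + y)) = y*((y + 0)/(4 + y) + (-3 + y)) = y*(y/(4 + y) + (-3 + y)) = y*(-3 + y + y/(4 + y)))
√(h(7) + √(-1250 - 1976)) = √(7*(-12 + 7² + 2*7)/(4 + 7) + √(-1250 - 1976)) = √(7*(-12 + 49 + 14)/11 + √(-3226)) = √(7*(1/11)*51 + I*√3226) = √(357/11 + I*√3226)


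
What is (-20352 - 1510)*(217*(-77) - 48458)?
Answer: 1424680954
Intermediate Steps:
(-20352 - 1510)*(217*(-77) - 48458) = -21862*(-16709 - 48458) = -21862*(-65167) = 1424680954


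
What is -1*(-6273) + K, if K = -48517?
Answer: -42244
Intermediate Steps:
-1*(-6273) + K = -1*(-6273) - 48517 = 6273 - 48517 = -42244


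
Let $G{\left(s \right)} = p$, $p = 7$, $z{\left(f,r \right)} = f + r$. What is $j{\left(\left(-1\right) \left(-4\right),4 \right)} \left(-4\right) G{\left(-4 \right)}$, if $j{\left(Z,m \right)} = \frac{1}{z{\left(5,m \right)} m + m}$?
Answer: $- \frac{7}{10} \approx -0.7$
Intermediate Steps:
$j{\left(Z,m \right)} = \frac{1}{m + m \left(5 + m\right)}$ ($j{\left(Z,m \right)} = \frac{1}{\left(5 + m\right) m + m} = \frac{1}{m \left(5 + m\right) + m} = \frac{1}{m + m \left(5 + m\right)}$)
$G{\left(s \right)} = 7$
$j{\left(\left(-1\right) \left(-4\right),4 \right)} \left(-4\right) G{\left(-4 \right)} = \frac{1}{4 \left(6 + 4\right)} \left(-4\right) 7 = \frac{1}{4 \cdot 10} \left(-4\right) 7 = \frac{1}{4} \cdot \frac{1}{10} \left(-4\right) 7 = \frac{1}{40} \left(-4\right) 7 = \left(- \frac{1}{10}\right) 7 = - \frac{7}{10}$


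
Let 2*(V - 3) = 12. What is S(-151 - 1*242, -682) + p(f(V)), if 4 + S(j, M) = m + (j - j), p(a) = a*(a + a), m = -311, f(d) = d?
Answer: -153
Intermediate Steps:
V = 9 (V = 3 + (½)*12 = 3 + 6 = 9)
p(a) = 2*a² (p(a) = a*(2*a) = 2*a²)
S(j, M) = -315 (S(j, M) = -4 + (-311 + (j - j)) = -4 + (-311 + 0) = -4 - 311 = -315)
S(-151 - 1*242, -682) + p(f(V)) = -315 + 2*9² = -315 + 2*81 = -315 + 162 = -153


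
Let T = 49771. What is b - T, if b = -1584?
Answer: -51355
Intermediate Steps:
b - T = -1584 - 1*49771 = -1584 - 49771 = -51355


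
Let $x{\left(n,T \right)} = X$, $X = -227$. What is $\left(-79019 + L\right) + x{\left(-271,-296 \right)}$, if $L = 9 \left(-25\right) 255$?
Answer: $-136621$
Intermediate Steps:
$x{\left(n,T \right)} = -227$
$L = -57375$ ($L = \left(-225\right) 255 = -57375$)
$\left(-79019 + L\right) + x{\left(-271,-296 \right)} = \left(-79019 - 57375\right) - 227 = -136394 - 227 = -136621$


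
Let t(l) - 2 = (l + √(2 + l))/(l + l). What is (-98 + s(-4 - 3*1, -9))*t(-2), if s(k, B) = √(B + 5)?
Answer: -245 + 5*I ≈ -245.0 + 5.0*I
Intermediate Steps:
s(k, B) = √(5 + B)
t(l) = 2 + (l + √(2 + l))/(2*l) (t(l) = 2 + (l + √(2 + l))/(l + l) = 2 + (l + √(2 + l))/((2*l)) = 2 + (l + √(2 + l))*(1/(2*l)) = 2 + (l + √(2 + l))/(2*l))
(-98 + s(-4 - 3*1, -9))*t(-2) = (-98 + √(5 - 9))*((½)*(√(2 - 2) + 5*(-2))/(-2)) = (-98 + √(-4))*((½)*(-½)*(√0 - 10)) = (-98 + 2*I)*((½)*(-½)*(0 - 10)) = (-98 + 2*I)*((½)*(-½)*(-10)) = (-98 + 2*I)*(5/2) = -245 + 5*I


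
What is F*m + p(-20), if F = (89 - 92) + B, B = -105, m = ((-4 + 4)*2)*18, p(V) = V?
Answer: -20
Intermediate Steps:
m = 0 (m = (0*2)*18 = 0*18 = 0)
F = -108 (F = (89 - 92) - 105 = -3 - 105 = -108)
F*m + p(-20) = -108*0 - 20 = 0 - 20 = -20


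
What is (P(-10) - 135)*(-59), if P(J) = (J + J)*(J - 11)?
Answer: -16815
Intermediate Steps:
P(J) = 2*J*(-11 + J) (P(J) = (2*J)*(-11 + J) = 2*J*(-11 + J))
(P(-10) - 135)*(-59) = (2*(-10)*(-11 - 10) - 135)*(-59) = (2*(-10)*(-21) - 135)*(-59) = (420 - 135)*(-59) = 285*(-59) = -16815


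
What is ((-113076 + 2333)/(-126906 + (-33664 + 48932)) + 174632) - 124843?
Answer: 5558455125/111638 ≈ 49790.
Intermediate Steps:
((-113076 + 2333)/(-126906 + (-33664 + 48932)) + 174632) - 124843 = (-110743/(-126906 + 15268) + 174632) - 124843 = (-110743/(-111638) + 174632) - 124843 = (-110743*(-1/111638) + 174632) - 124843 = (110743/111638 + 174632) - 124843 = 19495677959/111638 - 124843 = 5558455125/111638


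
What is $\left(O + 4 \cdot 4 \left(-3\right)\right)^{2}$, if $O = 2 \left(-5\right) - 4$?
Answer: $3844$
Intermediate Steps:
$O = -14$ ($O = -10 - 4 = -14$)
$\left(O + 4 \cdot 4 \left(-3\right)\right)^{2} = \left(-14 + 4 \cdot 4 \left(-3\right)\right)^{2} = \left(-14 + 16 \left(-3\right)\right)^{2} = \left(-14 - 48\right)^{2} = \left(-62\right)^{2} = 3844$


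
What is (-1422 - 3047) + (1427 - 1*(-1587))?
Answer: -1455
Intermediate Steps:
(-1422 - 3047) + (1427 - 1*(-1587)) = -4469 + (1427 + 1587) = -4469 + 3014 = -1455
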